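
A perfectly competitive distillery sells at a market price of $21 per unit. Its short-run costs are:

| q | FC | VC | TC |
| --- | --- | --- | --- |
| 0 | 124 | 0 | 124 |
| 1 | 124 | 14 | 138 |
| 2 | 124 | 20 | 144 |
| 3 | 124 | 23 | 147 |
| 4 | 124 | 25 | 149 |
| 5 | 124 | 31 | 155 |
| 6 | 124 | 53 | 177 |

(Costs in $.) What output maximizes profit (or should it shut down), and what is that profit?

Profit at each row (π = 21q − TC): q=0: -124; q=1: -117; q=2: -102; q=3: -84; q=4: -65; q=5: -50; q=6: -51.
Profit is maximized at q = 5. AVC there is 31/5 = $6.20 ≤ P, so producing beats shutting down (which would give -$124).

q = 5; profit = -$50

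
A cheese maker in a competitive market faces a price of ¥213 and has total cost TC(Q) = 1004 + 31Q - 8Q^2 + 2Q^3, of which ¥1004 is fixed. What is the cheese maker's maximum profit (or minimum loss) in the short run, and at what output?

Profit = -¥24 at Q = 7

AVC = 31 - 8Q + 2Q^2; min AVC = ¥23 at Q = 2. Since P = ¥213 ≥ min AVC, the firm produces.
MC = 31 - 16Q + 6Q^2. Setting P = MC and taking the root on the rising branch gives Q* = 7.
TR = 213·7 = 1491. TC = 1004 + 511 = 1515. Profit = 1491 − 1515 = -¥24.
By producing, the firm covers all variable cost plus ¥980 of fixed cost; shutting down would lose the full ¥1004.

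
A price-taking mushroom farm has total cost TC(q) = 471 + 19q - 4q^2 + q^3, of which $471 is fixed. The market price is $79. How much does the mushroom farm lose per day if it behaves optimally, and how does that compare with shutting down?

Profit = -$183 at q = 6

AVC = 19 - 4q + q^2; min AVC = $15 at q = 2. Since P = $79 ≥ min AVC, the firm produces.
With MC = 19 - 8q + 3q^2, P = MC on the upward-sloping part at q* = 6.
TR = 79·6 = 474. TC = 471 + 186 = 657. Profit = 474 − 657 = -$183.
By producing, the firm covers all variable cost plus $288 of fixed cost; shutting down would lose the full $471.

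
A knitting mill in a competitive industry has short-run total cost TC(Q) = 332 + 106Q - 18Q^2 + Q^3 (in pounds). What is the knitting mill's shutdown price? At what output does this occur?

£25 per unit, at Q = 9

The shutdown price is the minimum of AVC. VC = 106Q - 18Q^2 + Q^3, so AVC = 106 - 18Q + Q^2.
At the minimum of AVC, MC = AVC. MC = 106 - 36Q + 3Q^2; setting MC = AVC gives 2Q^2 - 18Q = 0, so Q = 9. min AVC = 25.
For P < £25 the firm produces nothing.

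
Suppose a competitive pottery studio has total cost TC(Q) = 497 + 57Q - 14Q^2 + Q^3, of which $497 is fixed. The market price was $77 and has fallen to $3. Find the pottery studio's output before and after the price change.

Output falls from 10 to 0 (the firm shuts down)

AVC = 57 - 14Q + Q^2, minimized at Q = 7 where min AVC = $8. MC = 57 - 28Q + 3Q^2.
With P = $77 above the shutdown price, P = MC gives Q = 10.
At P = $3 < min AVC = $8, price no longer covers variable cost at any output, so the firm shuts down: Q = 0.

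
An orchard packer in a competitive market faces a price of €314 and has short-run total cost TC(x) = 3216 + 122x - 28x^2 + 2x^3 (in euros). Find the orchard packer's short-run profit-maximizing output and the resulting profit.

AVC = 122 - 28x + 2x^2; min AVC = €24 at x = 7. Since P = €314 ≥ min AVC, the firm produces.
MC = 122 - 56x + 6x^2. Setting P = MC and taking the root on the rising branch gives x* = 12.
TR = 314·12 = 3768. TC = 3216 + 888 = 4104. Profit = 3768 − 4104 = -€336.
Shutting down would mean losing the fixed cost of €3216, so operating at a loss of €336 is better by €2880.

Profit = -€336 at x = 12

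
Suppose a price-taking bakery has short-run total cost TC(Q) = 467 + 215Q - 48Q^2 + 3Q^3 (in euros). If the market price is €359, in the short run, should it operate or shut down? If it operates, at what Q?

Strip out fixed cost: VC = 215Q - 48Q^2 + 3Q^3. Then AVC = 215 - 48Q + 3Q^2 and MC = 215 - 96Q + 9Q^2.
The AVC parabola has its vertex at Q = 48/6 = 8, where AVC = 215 - 48·8 + 3·8^2 = €23.
P = €359 exceeds min AVC = €23, so the firm stays open.
Solving P = MC: -144 - 96Q + 9Q^2 = 0 ⇒ Q = -4/3 or 12. On the upward-sloping branch, Q* = 12.
Check: AVC at Q = 12 is €71 ≤ P, so revenue covers variable cost.
Profit = P·Q − TC = 359·12 − 1319 = €2989.

Produce at Q = 12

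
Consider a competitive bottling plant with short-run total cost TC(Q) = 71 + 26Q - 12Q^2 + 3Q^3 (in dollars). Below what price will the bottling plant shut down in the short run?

$14 per unit

The firm shuts down when price falls below the minimum of average variable cost. AVC = VC/Q = 26 - 12Q + 3Q^2.
dAVC/dQ = -12 + 6Q = 0 gives Q = 2. min AVC = 26 - 12·2 + 3·2^2 = 14.
So the shutdown price is $14.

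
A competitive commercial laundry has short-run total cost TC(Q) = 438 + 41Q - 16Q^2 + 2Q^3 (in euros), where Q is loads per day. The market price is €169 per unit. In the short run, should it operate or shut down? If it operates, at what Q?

From TC, MC = TC'(Q) = 41 - 32Q + 6Q^2 and AVC = VC/Q = 41 - 16Q + 2Q^2.
The AVC parabola has its vertex at Q = 16/4 = 4, where AVC = 41 - 16·4 + 2·4^2 = €9.
Since P = €169 ≥ min AVC = €9, price covers variable cost and the firm should produce.
Solving P = MC: -128 - 32Q + 6Q^2 = 0 ⇒ Q = -8/3 or 8. On the upward-sloping branch, Q* = 8.
Check: AVC at Q = 8 is €41 ≤ P, so revenue covers variable cost.
Profit = P·Q − TC = 169·8 − 766 = €586.

Produce at Q = 8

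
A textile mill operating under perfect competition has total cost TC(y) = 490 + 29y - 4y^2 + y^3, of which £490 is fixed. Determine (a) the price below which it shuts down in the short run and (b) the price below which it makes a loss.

Shutdown price = min AVC. AVC = 29 - 4y + y^2, with vertex at y = 2 and minimum £25.
ATC = 490/y + 29 - 4y + y^2. Setting dATC/dy = −490/y^2 − 4 + 2y = 0 gives y = 7 (since 2·7^3 − 4·7^2 = 490).
min ATC = 490/7 + 29 − 4·7 + 7^2 = £120. That is the break-even price.
Between these two prices the firm operates at a loss; above £120 it earns a profit.

Shutdown price = £25; break-even price = £120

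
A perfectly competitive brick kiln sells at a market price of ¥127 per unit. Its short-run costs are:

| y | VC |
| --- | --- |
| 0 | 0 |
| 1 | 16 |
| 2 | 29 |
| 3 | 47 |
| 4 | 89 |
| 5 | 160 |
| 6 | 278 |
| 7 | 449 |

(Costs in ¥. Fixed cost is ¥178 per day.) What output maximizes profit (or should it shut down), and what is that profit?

y = 6; profit = ¥306

Profit at each row (π = 127y − TC): y=0: -178; y=1: -67; y=2: 47; y=3: 156; y=4: 241; y=5: 297; y=6: 306; y=7: 262.
Profit is maximized at y = 6. AVC there is 278/6 = ¥46.33 ≤ P, so producing beats shutting down (which would give -¥178).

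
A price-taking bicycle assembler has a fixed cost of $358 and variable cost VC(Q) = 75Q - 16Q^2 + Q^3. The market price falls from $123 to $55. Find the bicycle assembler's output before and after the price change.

Output falls from 12 to 10

AVC = 75 - 16Q + Q^2, minimized at Q = 8 where min AVC = $11. MC = 75 - 32Q + 3Q^2.
At P = $123 ≥ min AVC, set P = MC on the rising branch: Q = 12.
At P = $55 ≥ min AVC, set P = MC: Q = 10. The firm stays open but cuts output.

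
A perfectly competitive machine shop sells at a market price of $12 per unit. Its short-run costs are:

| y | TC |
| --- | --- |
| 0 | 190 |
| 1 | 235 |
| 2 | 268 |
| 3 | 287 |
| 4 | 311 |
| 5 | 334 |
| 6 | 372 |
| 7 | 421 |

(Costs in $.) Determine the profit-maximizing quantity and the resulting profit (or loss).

y = 0 (shut down); profit = -$190

Compute π = P·y − TC at each output: y=0: -190; y=1: -223; y=2: -244; y=3: -251; y=4: -263; y=5: -274; y=6: -300; y=7: -337.
Profit is highest at y = 0. Equivalently, the lowest AVC in the table is 144/5 ≈ $28.80 at y = 5, and P = $12 falls below it — price never covers variable cost, so the firm shuts down and loses only its fixed cost.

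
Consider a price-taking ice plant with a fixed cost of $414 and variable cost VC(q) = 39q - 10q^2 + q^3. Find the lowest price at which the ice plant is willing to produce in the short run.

$14 per unit

The firm shuts down when price falls below the minimum of average variable cost. AVC = VC/q = 39 - 10q + q^2.
dAVC/dq = -10 + 2q = 0 gives q = 5. min AVC = 39 - 10·5 + 5^2 = 14.
So the shutdown price is $14.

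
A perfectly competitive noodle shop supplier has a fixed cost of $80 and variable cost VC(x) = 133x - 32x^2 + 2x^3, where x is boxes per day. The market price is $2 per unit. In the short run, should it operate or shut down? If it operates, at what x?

Shut down

Strip out fixed cost: VC = 133x - 32x^2 + 2x^3. Then AVC = 133 - 32x + 2x^2 and MC = 133 - 64x + 6x^2.
AVC is minimized where dAVC/dx = -32 + 4x = 0, at x = 8; min AVC = 133 - 32·8 + 2·8^2 = $5.
P = $2 lies below min AVC = $5; no output level covers variable cost.
Best response: produce nothing and absorb the $80 fixed cost.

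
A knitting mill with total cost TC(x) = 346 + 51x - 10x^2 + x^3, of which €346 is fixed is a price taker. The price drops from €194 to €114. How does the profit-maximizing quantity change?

Output falls from 11 to 9

AVC = 51 - 10x + x^2, minimized at x = 5 where min AVC = €26. MC = 51 - 20x + 3x^2.
At P = €194 ≥ min AVC, set P = MC on the rising branch: x = 11.
At P = €114 ≥ min AVC, set P = MC: x = 9. The firm stays open but cuts output.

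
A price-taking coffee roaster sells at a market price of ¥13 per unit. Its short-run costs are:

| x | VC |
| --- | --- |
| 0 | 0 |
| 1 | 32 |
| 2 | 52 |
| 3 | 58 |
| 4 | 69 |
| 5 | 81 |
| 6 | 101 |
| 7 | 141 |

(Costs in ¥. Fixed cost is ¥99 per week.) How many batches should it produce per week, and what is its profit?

Tabulate TR − TC: x=0: -99; x=1: -118; x=2: -125; x=3: -118; x=4: -116; x=5: -115; x=6: -122; x=7: -149.
Profit is highest at x = 0. Equivalently, the lowest AVC in the table is 81/5 ≈ ¥16.20 at x = 5, and P = ¥13 falls below it — price never covers variable cost, so the firm shuts down and loses only its fixed cost.

x = 0 (shut down); profit = -¥99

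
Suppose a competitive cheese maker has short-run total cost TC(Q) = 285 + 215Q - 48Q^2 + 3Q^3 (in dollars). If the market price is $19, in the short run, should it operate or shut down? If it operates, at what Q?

Strip out fixed cost: VC = 215Q - 48Q^2 + 3Q^3. Then AVC = 215 - 48Q + 3Q^2 and MC = 215 - 96Q + 9Q^2.
AVC is minimized where dAVC/dQ = -48 + 6Q = 0, at Q = 8; min AVC = 215 - 48·8 + 3·8^2 = $23.
Since P = $19 < min AVC = $23, price fails to cover variable cost at any output.
Shutting down limits the loss to fixed cost, $285.

Shut down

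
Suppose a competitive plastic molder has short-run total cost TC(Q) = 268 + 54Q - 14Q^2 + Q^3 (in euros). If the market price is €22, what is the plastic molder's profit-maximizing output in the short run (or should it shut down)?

Strip out fixed cost: VC = 54Q - 14Q^2 + Q^3. Then AVC = 54 - 14Q + Q^2 and MC = 54 - 28Q + 3Q^2.
AVC hits its minimum where MC = AVC, at Q = 7, giving min AVC = 54 - 14·7 + 7^2 = €5.
Since P = €22 ≥ min AVC = €5, price covers variable cost and the firm should produce.
Solving P = MC: 32 - 28Q + 3Q^2 = 0 ⇒ Q = 4/3 or 8. On the upward-sloping branch, Q* = 8.
Check: AVC at Q = 8 is €6 ≤ P, so revenue covers variable cost.
Profit = P·Q − TC = 22·8 − 316 = -€140, a loss, but smaller than the €268 fixed cost the firm would lose by shutting down.

Produce at Q = 8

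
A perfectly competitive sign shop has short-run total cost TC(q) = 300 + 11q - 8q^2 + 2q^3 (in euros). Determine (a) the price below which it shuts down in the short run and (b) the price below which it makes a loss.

Shutdown price = min AVC. AVC = 11 - 8q + 2q^2, with vertex at q = 2 and minimum €3.
ATC = 300/q + 11 - 8q + 2q^2. Setting dATC/dq = −300/q^2 − 8 + 4q = 0 gives q = 5 (since 4·5^3 − 8·5^2 = 300).
min ATC = 300/5 + 11 − 8·5 + 2·5^2 = €81. That is the break-even price.
For €3 ≤ P < €81 the firm produces at a loss; below €3 it shuts down.

Shutdown price = €3; break-even price = €81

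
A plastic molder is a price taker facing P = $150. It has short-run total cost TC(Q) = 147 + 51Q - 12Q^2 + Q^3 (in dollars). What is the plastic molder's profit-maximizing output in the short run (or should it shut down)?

From TC, MC = TC'(Q) = 51 - 24Q + 3Q^2 and AVC = VC/Q = 51 - 12Q + Q^2.
AVC hits its minimum where MC = AVC, at Q = 6, giving min AVC = 51 - 12·6 + 6^2 = $15.
P = $150 exceeds min AVC = $15, so the firm stays open.
P = MC gives -99 - 24Q + 3Q^2 = 0, with roots -3 and 11. Take the larger (rising MC): Q* = 11.
Check: AVC at Q = 11 is $40 ≤ P, so revenue covers variable cost.
Profit = P·Q − TC = 150·11 − 587 = $1063.

Produce at Q = 11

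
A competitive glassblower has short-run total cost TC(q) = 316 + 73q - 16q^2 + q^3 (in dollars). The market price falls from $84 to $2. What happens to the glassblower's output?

AVC = 73 - 16q + q^2, minimized at q = 8 where min AVC = $9. MC = 73 - 32q + 3q^2.
At P = $84 ≥ min AVC, set P = MC on the rising branch: q = 11.
At P = $2 < min AVC = $9, price no longer covers variable cost at any output, so the firm shuts down: q = 0.

Output falls from 11 to 0 (the firm shuts down)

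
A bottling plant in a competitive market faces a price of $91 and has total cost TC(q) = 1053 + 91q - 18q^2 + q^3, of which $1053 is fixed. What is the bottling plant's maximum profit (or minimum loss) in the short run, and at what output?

AVC = 91 - 18q + q^2 has its minimum $10 at q = 9; price $91 clears that bar, so the firm operates.
MC = 91 - 36q + 3q^2. Setting P = MC and taking the root on the rising branch gives q* = 12.
TR = 91·12 = 1092. TC = 1053 + 228 = 1281. Profit = 1092 − 1281 = -$189.
Shutting down would mean losing the fixed cost of $1053, so operating at a loss of $189 is better by $864.

Profit = -$189 at q = 12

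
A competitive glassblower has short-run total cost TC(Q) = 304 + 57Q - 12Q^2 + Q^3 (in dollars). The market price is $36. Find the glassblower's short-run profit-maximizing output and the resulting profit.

Profit = -$206 at Q = 7

AVC = 57 - 12Q + Q^2; min AVC = $21 at Q = 6. Since P = $36 ≥ min AVC, the firm produces.
With MC = 57 - 24Q + 3Q^2, P = MC on the upward-sloping part at Q* = 7.
TR = 36·7 = 252. TC = 304 + 154 = 458. Profit = 252 − 458 = -$206.
By producing, the firm covers all variable cost plus $98 of fixed cost; shutting down would lose the full $304.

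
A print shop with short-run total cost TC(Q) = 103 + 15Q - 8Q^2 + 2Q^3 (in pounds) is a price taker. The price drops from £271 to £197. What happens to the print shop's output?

MC = 15 - 16Q + 6Q^2; the shutdown threshold is min AVC = £7 (at Q = 2).
With P = £271 above the shutdown price, P = MC gives Q = 8.
At P = £197 ≥ min AVC, set P = MC: Q = 7. The firm stays open but cuts output.

Output falls from 8 to 7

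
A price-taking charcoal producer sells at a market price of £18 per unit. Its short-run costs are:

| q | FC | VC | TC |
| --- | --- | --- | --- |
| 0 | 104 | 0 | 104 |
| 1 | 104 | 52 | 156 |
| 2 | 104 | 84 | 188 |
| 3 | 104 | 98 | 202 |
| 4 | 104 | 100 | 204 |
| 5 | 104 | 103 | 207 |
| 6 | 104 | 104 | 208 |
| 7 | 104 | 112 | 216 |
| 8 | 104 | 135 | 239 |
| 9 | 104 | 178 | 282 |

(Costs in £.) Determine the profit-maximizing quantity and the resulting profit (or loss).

q = 7; profit = -£90

Compute π = P·q − TC at each output: q=0: -104; q=1: -138; q=2: -152; q=3: -148; q=4: -132; q=5: -117; q=6: -100; q=7: -90; q=8: -95; q=9: -120.
Profit is maximized at q = 7. AVC there is 112/7 = £16 ≤ P, so producing beats shutting down (which would give -£104).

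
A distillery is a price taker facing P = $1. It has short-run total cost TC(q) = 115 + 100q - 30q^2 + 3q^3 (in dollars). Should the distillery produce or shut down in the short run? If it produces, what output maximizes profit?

Strip out fixed cost: VC = 100q - 30q^2 + 3q^3. Then AVC = 100 - 30q + 3q^2 and MC = 100 - 60q + 9q^2.
AVC is minimized where dAVC/dq = -30 + 6q = 0, at q = 5; min AVC = 100 - 30·5 + 3·5^2 = $25.
With P < min AVC ($1 < $25), every unit sold adds to the loss.
Best response: produce nothing and absorb the $115 fixed cost.

Shut down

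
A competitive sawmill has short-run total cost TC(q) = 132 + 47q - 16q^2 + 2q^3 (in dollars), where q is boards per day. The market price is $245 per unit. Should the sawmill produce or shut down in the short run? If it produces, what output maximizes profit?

Produce at q = 9

From TC, MC = TC'(q) = 47 - 32q + 6q^2 and AVC = VC/q = 47 - 16q + 2q^2.
AVC hits its minimum where MC = AVC, at q = 4, giving min AVC = 47 - 16·4 + 2·4^2 = $15.
Since P = $245 ≥ min AVC = $15, price covers variable cost and the firm should produce.
Solving P = MC: -198 - 32q + 6q^2 = 0 ⇒ q = -11/3 or 9. On the upward-sloping branch, q* = 9.
Check: AVC at q = 9 is $65 ≤ P, so revenue covers variable cost.
Profit = P·q − TC = 245·9 − 717 = $1488.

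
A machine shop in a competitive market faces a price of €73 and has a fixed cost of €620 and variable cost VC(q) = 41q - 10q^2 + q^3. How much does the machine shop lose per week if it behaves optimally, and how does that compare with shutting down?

AVC = 41 - 10q + q^2 has its minimum €16 at q = 5; price €73 clears that bar, so the firm operates.
With MC = 41 - 20q + 3q^2, P = MC on the upward-sloping part at q* = 8.
TR = 73·8 = 584. TC = 620 + 200 = 820. Profit = 584 − 820 = -€236.
That loss of €236 beats the €620 the firm would lose by shutting down; producing recovers €384 of fixed cost.

Profit = -€236 at q = 8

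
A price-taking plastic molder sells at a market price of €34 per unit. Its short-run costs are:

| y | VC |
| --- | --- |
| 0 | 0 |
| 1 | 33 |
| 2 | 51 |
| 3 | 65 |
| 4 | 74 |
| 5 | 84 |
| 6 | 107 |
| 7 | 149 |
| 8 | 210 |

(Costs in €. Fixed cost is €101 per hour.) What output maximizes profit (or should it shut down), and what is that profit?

y = 6; profit = -€4

Profit at each row (π = 34y − TC): y=0: -101; y=1: -100; y=2: -84; y=3: -64; y=4: -39; y=5: -15; y=6: -4; y=7: -12; y=8: -39.
Profit is maximized at y = 6. AVC there is 107/6 = €17.83 ≤ P, so producing beats shutting down (which would give -€101).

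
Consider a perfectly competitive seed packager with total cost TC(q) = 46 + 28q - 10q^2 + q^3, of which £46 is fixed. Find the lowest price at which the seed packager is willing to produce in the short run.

The shutdown price is the minimum of AVC. VC = 28q - 10q^2 + q^3, so AVC = 28 - 10q + q^2.
At the minimum of AVC, MC = AVC. MC = 28 - 20q + 3q^2; setting MC = AVC gives 2q^2 - 10q = 0, so q = 5. min AVC = 3.
So the shutdown price is £3.

£3 per unit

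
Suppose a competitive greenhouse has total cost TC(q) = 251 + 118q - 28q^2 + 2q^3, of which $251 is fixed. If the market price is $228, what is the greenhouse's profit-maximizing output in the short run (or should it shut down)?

Variable cost is VC = 118q - 28q^2 + 2q^3, so AVC = VC/q = 118 - 28q + 2q^2 and MC = dTC/dq = 118 - 56q + 6q^2.
AVC is minimized where dAVC/dq = -28 + 4q = 0, at q = 7; min AVC = 118 - 28·7 + 2·7^2 = $20.
Because $228 ≥ $20, revenue can cover variable cost; the firm operates.
Set P = MC: 228 = 118 - 56q + 6q^2 → -110 - 56q + 6q^2 = 0. The roots are q = -5/3 and q = 11; the profit-maximizing output is on the rising part of MC, so q* = 11.
Check: AVC at q = 11 is $52 ≤ P, so revenue covers variable cost.
Profit = P·q − TC = 228·11 − 823 = $1685.

Produce at q = 11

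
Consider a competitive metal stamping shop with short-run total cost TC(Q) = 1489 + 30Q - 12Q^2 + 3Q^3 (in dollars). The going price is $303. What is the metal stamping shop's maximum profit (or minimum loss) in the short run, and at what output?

Profit = -$19 at Q = 7

AVC = 30 - 12Q + 3Q^2 has its minimum $18 at Q = 2; price $303 clears that bar, so the firm operates.
MC = 30 - 24Q + 9Q^2. Setting P = MC and taking the root on the rising branch gives Q* = 7.
TR = 303·7 = 2121. TC = 1489 + 651 = 2140. Profit = 2121 − 2140 = -$19.
Shutting down would mean losing the fixed cost of $1489, so operating at a loss of $19 is better by $1470.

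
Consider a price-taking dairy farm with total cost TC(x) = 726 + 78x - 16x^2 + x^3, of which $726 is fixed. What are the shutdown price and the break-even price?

Shutdown price = $14; break-even price = $89

Shutdown price = min AVC. AVC = 78 - 16x + x^2, with vertex at x = 8 and minimum $14.
ATC = 726/x + 78 - 16x + x^2. Setting dATC/dx = −726/x^2 − 16 + 2x = 0 gives x = 11 (since 2·11^3 − 16·11^2 = 726).
min ATC = 726/11 + 78 − 16·11 + 11^2 = $89. That is the break-even price.
Between these two prices the firm operates at a loss; above $89 it earns a profit.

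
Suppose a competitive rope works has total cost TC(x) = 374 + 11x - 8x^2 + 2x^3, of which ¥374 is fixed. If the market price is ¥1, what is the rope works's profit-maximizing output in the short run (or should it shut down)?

Shut down

Variable cost is VC = 11x - 8x^2 + 2x^3, so AVC = VC/x = 11 - 8x + 2x^2 and MC = dTC/dx = 11 - 16x + 6x^2.
AVC is minimized where dAVC/dx = -8 + 4x = 0, at x = 2; min AVC = 11 - 8·2 + 2·2^2 = ¥3.
P = ¥1 lies below min AVC = ¥3; no output level covers variable cost.
Best response: produce nothing and absorb the ¥374 fixed cost.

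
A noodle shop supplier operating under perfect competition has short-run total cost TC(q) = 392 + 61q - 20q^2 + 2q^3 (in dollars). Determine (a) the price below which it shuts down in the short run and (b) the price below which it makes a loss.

AVC = 61 - 20q + 2q^2; minimized at q = 5, giving min AVC = $11. That is the shutdown price.
ATC = 392/q + 61 - 20q + 2q^2. Setting dATC/dq = −392/q^2 − 20 + 4q = 0 gives q = 7 (since 4·7^3 − 20·7^2 = 392).
min ATC = 392/7 + 61 − 20·7 + 2·7^2 = $75. That is the break-even price.
Between these two prices the firm operates at a loss; above $75 it earns a profit.

Shutdown price = $11; break-even price = $75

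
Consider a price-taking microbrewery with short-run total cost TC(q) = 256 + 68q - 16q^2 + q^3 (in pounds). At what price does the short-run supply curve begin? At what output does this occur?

Short-run supply begins at min AVC. From VC = 68q - 16q^2 + q^3, AVC = 68 - 16q + q^2.
dAVC/dq = -16 + 2q = 0 gives q = 8. min AVC = 68 - 16·8 + 8^2 = 4.
For P < £4 the firm produces nothing.

£4 per unit, at q = 8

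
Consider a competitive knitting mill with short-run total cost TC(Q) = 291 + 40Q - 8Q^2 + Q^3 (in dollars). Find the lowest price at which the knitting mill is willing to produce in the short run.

$24 per unit

Short-run supply begins at min AVC. From VC = 40Q - 8Q^2 + Q^3, AVC = 40 - 8Q + Q^2.
At the minimum of AVC, MC = AVC. MC = 40 - 16Q + 3Q^2; setting MC = AVC gives 2Q^2 - 8Q = 0, so Q = 4. min AVC = 24.
For P < $24 the firm produces nothing.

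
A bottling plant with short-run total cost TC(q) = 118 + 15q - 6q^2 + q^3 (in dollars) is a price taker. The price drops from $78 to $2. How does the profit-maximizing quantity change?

AVC = 15 - 6q + q^2, minimized at q = 3 where min AVC = $6. MC = 15 - 12q + 3q^2.
At P = $78 ≥ min AVC, set P = MC on the rising branch: q = 7.
At P = $2 < min AVC = $6, price no longer covers variable cost at any output, so the firm shuts down: q = 0.

Output falls from 7 to 0 (the firm shuts down)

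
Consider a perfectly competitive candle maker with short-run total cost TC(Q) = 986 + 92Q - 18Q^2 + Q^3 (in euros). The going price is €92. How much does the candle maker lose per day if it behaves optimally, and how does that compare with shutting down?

Profit = -€122 at Q = 12

AVC = 92 - 18Q + Q^2 has its minimum €11 at Q = 9; price €92 clears that bar, so the firm operates.
MC = 92 - 36Q + 3Q^2. Setting P = MC and taking the root on the rising branch gives Q* = 12.
TR = 92·12 = 1104. TC = 986 + 240 = 1226. Profit = 1104 − 1226 = -€122.
That loss of €122 beats the €986 the firm would lose by shutting down; producing recovers €864 of fixed cost.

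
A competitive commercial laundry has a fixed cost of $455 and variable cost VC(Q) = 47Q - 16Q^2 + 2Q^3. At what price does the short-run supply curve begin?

The shutdown price is the minimum of AVC. VC = 47Q - 16Q^2 + 2Q^3, so AVC = 47 - 16Q + 2Q^2.
At the minimum of AVC, MC = AVC. MC = 47 - 32Q + 6Q^2; setting MC = AVC gives 4Q^2 - 16Q = 0, so Q = 4. min AVC = 15.
So the shutdown price is $15.

$15 per unit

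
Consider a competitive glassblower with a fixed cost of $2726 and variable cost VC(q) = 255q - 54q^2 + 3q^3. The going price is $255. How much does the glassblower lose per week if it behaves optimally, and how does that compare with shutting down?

Profit = -$134 at q = 12

AVC = 255 - 54q + 3q^2; min AVC = $12 at q = 9. Since P = $255 ≥ min AVC, the firm produces.
MC = 255 - 108q + 9q^2. Setting P = MC and taking the root on the rising branch gives q* = 12.
TR = 255·12 = 3060. TC = 2726 + 468 = 3194. Profit = 3060 − 3194 = -$134.
That loss of $134 beats the $2726 the firm would lose by shutting down; producing recovers $2592 of fixed cost.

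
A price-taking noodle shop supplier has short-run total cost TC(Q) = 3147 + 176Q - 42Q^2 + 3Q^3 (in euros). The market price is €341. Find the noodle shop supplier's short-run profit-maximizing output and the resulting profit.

AVC = 176 - 42Q + 3Q^2; min AVC = €29 at Q = 7. Since P = €341 ≥ min AVC, the firm produces.
MC = 176 - 84Q + 9Q^2. Setting P = MC and taking the root on the rising branch gives Q* = 11.
TR = 341·11 = 3751. TC = 3147 + 847 = 3994. Profit = 3751 − 3994 = -€243.
By producing, the firm covers all variable cost plus €2904 of fixed cost; shutting down would lose the full €3147.

Profit = -€243 at Q = 11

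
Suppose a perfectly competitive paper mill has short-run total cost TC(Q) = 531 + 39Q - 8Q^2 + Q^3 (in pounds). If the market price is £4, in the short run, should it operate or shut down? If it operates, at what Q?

Strip out fixed cost: VC = 39Q - 8Q^2 + Q^3. Then AVC = 39 - 8Q + Q^2 and MC = 39 - 16Q + 3Q^2.
AVC is minimized where dAVC/dQ = -8 + 2Q = 0, at Q = 4; min AVC = 39 - 8·4 + 4^2 = £23.
Since P = £4 < min AVC = £23, price fails to cover variable cost at any output.
Best response: produce nothing and absorb the £531 fixed cost.

Shut down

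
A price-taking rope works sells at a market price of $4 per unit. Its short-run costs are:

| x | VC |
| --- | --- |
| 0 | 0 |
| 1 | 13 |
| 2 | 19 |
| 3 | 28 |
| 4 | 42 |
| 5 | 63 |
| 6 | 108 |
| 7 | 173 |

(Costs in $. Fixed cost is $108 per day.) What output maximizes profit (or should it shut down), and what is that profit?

x = 0 (shut down); profit = -$108

Compute π = P·x − TC at each output: x=0: -108; x=1: -117; x=2: -119; x=3: -124; x=4: -134; x=5: -151; x=6: -192; x=7: -253.
Profit is highest at x = 0. Equivalently, the lowest AVC in the table is 28/3 ≈ $9.33 at x = 3, and P = $4 falls below it — price never covers variable cost, so the firm shuts down and loses only its fixed cost.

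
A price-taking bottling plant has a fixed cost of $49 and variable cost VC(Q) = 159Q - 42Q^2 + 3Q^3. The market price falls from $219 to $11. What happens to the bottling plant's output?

Output falls from 10 to 0 (the firm shuts down)

AVC = 159 - 42Q + 3Q^2, minimized at Q = 7 where min AVC = $12. MC = 159 - 84Q + 9Q^2.
With P = $219 above the shutdown price, P = MC gives Q = 10.
At P = $11 < min AVC = $12, price no longer covers variable cost at any output, so the firm shuts down: Q = 0.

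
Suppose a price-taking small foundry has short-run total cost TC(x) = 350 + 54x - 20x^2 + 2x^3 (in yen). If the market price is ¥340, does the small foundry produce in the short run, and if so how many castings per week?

Variable cost is VC = 54x - 20x^2 + 2x^3, so AVC = VC/x = 54 - 20x + 2x^2 and MC = dTC/dx = 54 - 40x + 6x^2.
AVC is minimized where dAVC/dx = -20 + 4x = 0, at x = 5; min AVC = 54 - 20·5 + 2·5^2 = ¥4.
Since P = ¥340 ≥ min AVC = ¥4, price covers variable cost and the firm should produce.
P = MC gives -286 - 40x + 6x^2 = 0, with roots -13/3 and 11. Take the larger (rising MC): x* = 11.
Check: AVC at x = 11 is ¥76 ≤ P, so revenue covers variable cost.
Profit = P·x − TC = 340·11 − 1186 = ¥2554.

Produce at x = 11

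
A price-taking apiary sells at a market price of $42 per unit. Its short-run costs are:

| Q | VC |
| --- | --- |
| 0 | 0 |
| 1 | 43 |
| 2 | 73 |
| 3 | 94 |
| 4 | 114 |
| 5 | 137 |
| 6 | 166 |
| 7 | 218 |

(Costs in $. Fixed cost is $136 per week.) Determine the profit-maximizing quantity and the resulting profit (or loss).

Profit at each row (π = 42Q − TC): Q=0: -136; Q=1: -137; Q=2: -125; Q=3: -104; Q=4: -82; Q=5: -63; Q=6: -50; Q=7: -60.
Profit is maximized at Q = 6. AVC there is 166/6 = $27.67 ≤ P, so producing beats shutting down (which would give -$136).

Q = 6; profit = -$50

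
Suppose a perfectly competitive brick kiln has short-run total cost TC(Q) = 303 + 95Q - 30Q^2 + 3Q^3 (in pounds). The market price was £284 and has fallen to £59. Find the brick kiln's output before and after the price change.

Output falls from 9 to 6

AVC = 95 - 30Q + 3Q^2, minimized at Q = 5 where min AVC = £20. MC = 95 - 60Q + 9Q^2.
At P = £284 ≥ min AVC, set P = MC on the rising branch: Q = 9.
At P = £59 ≥ min AVC, set P = MC: Q = 6. The firm stays open but cuts output.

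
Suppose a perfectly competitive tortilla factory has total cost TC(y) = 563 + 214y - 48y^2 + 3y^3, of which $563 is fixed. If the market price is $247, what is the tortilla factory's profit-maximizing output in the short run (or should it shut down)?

Variable cost is VC = 214y - 48y^2 + 3y^3, so AVC = VC/y = 214 - 48y + 3y^2 and MC = dTC/dy = 214 - 96y + 9y^2.
AVC is minimized where dAVC/dy = -48 + 6y = 0, at y = 8; min AVC = 214 - 48·8 + 3·8^2 = $22.
Since P = $247 ≥ min AVC = $22, price covers variable cost and the firm should produce.
P = MC gives -33 - 96y + 9y^2 = 0, with roots -1/3 and 11. Take the larger (rising MC): y* = 11.
Check: AVC at y = 11 is $49 ≤ P, so revenue covers variable cost.
Profit = P·y − TC = 247·11 − 1102 = $1615.

Produce at y = 11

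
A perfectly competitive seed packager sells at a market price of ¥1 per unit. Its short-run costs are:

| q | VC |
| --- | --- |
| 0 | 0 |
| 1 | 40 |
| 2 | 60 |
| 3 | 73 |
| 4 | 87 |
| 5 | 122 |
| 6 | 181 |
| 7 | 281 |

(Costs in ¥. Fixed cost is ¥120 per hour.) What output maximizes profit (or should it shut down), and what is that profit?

q = 0 (shut down); profit = -¥120

Compute π = P·q − TC at each output: q=0: -120; q=1: -159; q=2: -178; q=3: -190; q=4: -203; q=5: -237; q=6: -295; q=7: -394.
Profit is highest at q = 0. Equivalently, the lowest AVC in the table is 87/4 ≈ ¥21.75 at q = 4, and P = ¥1 falls below it — price never covers variable cost, so the firm shuts down and loses only its fixed cost.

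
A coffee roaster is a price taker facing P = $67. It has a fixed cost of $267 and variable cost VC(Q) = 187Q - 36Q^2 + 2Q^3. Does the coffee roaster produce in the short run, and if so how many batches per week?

From TC, MC = TC'(Q) = 187 - 72Q + 6Q^2 and AVC = VC/Q = 187 - 36Q + 2Q^2.
AVC is minimized where dAVC/dQ = -36 + 4Q = 0, at Q = 9; min AVC = 187 - 36·9 + 2·9^2 = $25.
P = $67 exceeds min AVC = $25, so the firm stays open.
Set P = MC: 67 = 187 - 72Q + 6Q^2 → 120 - 72Q + 6Q^2 = 0. The roots are Q = 2 and Q = 10; the profit-maximizing output is on the rising part of MC, so Q* = 10.
Check: AVC at Q = 10 is $27 ≤ P, so revenue covers variable cost.
Profit = P·Q − TC = 67·10 − 537 = $133.

Produce at Q = 10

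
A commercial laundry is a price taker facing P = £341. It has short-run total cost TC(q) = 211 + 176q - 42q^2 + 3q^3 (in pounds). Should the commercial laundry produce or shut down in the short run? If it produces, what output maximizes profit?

Strip out fixed cost: VC = 176q - 42q^2 + 3q^3. Then AVC = 176 - 42q + 3q^2 and MC = 176 - 84q + 9q^2.
The AVC parabola has its vertex at q = 42/6 = 7, where AVC = 176 - 42·7 + 3·7^2 = £29.
Since P = £341 ≥ min AVC = £29, price covers variable cost and the firm should produce.
Solving P = MC: -165 - 84q + 9q^2 = 0 ⇒ q = -5/3 or 11. On the upward-sloping branch, q* = 11.
Check: AVC at q = 11 is £77 ≤ P, so revenue covers variable cost.
Profit = P·q − TC = 341·11 − 1058 = £2693.

Produce at q = 11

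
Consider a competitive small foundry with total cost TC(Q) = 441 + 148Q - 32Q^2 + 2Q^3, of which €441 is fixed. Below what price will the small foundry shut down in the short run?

The shutdown price is the minimum of AVC. VC = 148Q - 32Q^2 + 2Q^3, so AVC = 148 - 32Q + 2Q^2.
dAVC/dQ = -32 + 4Q = 0 gives Q = 8. min AVC = 148 - 32·8 + 2·8^2 = 20.
The firm shuts down for any P below €20.

€20 per unit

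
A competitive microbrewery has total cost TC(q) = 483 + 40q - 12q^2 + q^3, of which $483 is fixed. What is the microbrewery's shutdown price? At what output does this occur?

$4 per unit, at q = 6

The firm shuts down when price falls below the minimum of average variable cost. AVC = VC/q = 40 - 12q + q^2.
dAVC/dq = -12 + 2q = 0 gives q = 6. min AVC = 40 - 12·6 + 6^2 = 4.
For P < $4 the firm produces nothing.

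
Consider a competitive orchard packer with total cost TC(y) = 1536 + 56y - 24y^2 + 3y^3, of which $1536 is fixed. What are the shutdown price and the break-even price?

AVC = 56 - 24y + 3y^2; minimized at y = 4, giving min AVC = $8. That is the shutdown price.
ATC = 1536/y + 56 - 24y + 3y^2. Setting dATC/dy = −1536/y^2 − 24 + 6y = 0 gives y = 8 (since 6·8^3 − 24·8^2 = 1536).
min ATC = 1536/8 + 56 − 24·8 + 3·8^2 = $248. That is the break-even price.
Between these two prices the firm operates at a loss; above $248 it earns a profit.

Shutdown price = $8; break-even price = $248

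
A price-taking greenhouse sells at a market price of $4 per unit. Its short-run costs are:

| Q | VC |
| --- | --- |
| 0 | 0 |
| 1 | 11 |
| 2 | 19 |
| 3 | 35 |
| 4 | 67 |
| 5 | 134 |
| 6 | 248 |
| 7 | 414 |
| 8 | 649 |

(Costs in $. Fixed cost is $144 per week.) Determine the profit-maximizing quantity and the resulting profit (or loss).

Q = 0 (shut down); profit = -$144

Compute π = P·Q − TC at each output: Q=0: -144; Q=1: -151; Q=2: -155; Q=3: -167; Q=4: -195; Q=5: -258; Q=6: -368; Q=7: -530; Q=8: -761.
Profit is highest at Q = 0. Equivalently, the lowest AVC in the table is 19/2 ≈ $9.50 at Q = 2, and P = $4 falls below it — price never covers variable cost, so the firm shuts down and loses only its fixed cost.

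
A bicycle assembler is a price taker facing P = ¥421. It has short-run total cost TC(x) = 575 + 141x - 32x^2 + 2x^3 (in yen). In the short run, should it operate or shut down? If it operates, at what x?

Strip out fixed cost: VC = 141x - 32x^2 + 2x^3. Then AVC = 141 - 32x + 2x^2 and MC = 141 - 64x + 6x^2.
AVC hits its minimum where MC = AVC, at x = 8, giving min AVC = 141 - 32·8 + 2·8^2 = ¥13.
Since P = ¥421 ≥ min AVC = ¥13, price covers variable cost and the firm should produce.
Solving P = MC: -280 - 64x + 6x^2 = 0 ⇒ x = -10/3 or 14. On the upward-sloping branch, x* = 14.
Check: AVC at x = 14 is ¥85 ≤ P, so revenue covers variable cost.
Profit = P·x − TC = 421·14 − 1765 = ¥4129.

Produce at x = 14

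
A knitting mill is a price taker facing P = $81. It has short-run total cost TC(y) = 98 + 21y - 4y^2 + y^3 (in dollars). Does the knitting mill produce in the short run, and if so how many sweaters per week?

From TC, MC = TC'(y) = 21 - 8y + 3y^2 and AVC = VC/y = 21 - 4y + y^2.
The AVC parabola has its vertex at y = 4/2 = 2, where AVC = 21 - 4·2 + 2^2 = $17.
P = $81 exceeds min AVC = $17, so the firm stays open.
P = MC gives -60 - 8y + 3y^2 = 0, with roots -10/3 and 6. Take the larger (rising MC): y* = 6.
Check: AVC at y = 6 is $33 ≤ P, so revenue covers variable cost.
Profit = P·y − TC = 81·6 − 296 = $190.

Produce at y = 6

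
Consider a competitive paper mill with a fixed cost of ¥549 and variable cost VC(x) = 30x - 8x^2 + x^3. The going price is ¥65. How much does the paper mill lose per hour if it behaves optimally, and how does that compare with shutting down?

Profit = -¥255 at x = 7

AVC = 30 - 8x + x^2; min AVC = ¥14 at x = 4. Since P = ¥65 ≥ min AVC, the firm produces.
With MC = 30 - 16x + 3x^2, P = MC on the upward-sloping part at x* = 7.
TR = 65·7 = 455. TC = 549 + 161 = 710. Profit = 455 − 710 = -¥255.
Shutting down would mean losing the fixed cost of ¥549, so operating at a loss of ¥255 is better by ¥294.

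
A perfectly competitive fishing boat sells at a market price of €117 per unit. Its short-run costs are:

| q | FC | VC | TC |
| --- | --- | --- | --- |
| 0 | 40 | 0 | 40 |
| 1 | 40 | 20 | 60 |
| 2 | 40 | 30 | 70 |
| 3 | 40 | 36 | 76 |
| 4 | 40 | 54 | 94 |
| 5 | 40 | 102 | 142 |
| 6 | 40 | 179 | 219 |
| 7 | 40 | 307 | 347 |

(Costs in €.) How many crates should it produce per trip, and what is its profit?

Compute π = P·q − TC at each output: q=0: -40; q=1: 57; q=2: 164; q=3: 275; q=4: 374; q=5: 443; q=6: 483; q=7: 472.
Profit is maximized at q = 6. AVC there is 179/6 = €29.83 ≤ P, so producing beats shutting down (which would give -€40).

q = 6; profit = €483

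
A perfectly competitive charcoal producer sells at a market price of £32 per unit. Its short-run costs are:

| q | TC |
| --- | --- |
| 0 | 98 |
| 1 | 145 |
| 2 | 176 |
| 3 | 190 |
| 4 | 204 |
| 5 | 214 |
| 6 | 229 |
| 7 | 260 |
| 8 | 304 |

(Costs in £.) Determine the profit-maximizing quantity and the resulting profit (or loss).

Compute π = P·q − TC at each output: q=0: -98; q=1: -113; q=2: -112; q=3: -94; q=4: -76; q=5: -54; q=6: -37; q=7: -36; q=8: -48.
Profit is maximized at q = 7. AVC there is 162/7 = £23.14 ≤ P, so producing beats shutting down (which would give -£98).

q = 7; profit = -£36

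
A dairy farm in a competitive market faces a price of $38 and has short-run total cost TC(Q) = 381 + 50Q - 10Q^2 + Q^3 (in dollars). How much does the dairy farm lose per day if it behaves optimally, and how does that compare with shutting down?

Profit = -$309 at Q = 6

AVC = 50 - 10Q + Q^2 has its minimum $25 at Q = 5; price $38 clears that bar, so the firm operates.
With MC = 50 - 20Q + 3Q^2, P = MC on the upward-sloping part at Q* = 6.
TR = 38·6 = 228. TC = 381 + 156 = 537. Profit = 228 − 537 = -$309.
By producing, the firm covers all variable cost plus $72 of fixed cost; shutting down would lose the full $381.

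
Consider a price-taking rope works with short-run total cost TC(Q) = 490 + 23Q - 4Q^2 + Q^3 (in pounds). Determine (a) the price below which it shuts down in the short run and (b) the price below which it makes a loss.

Shutdown price = £19; break-even price = £114

AVC = 23 - 4Q + Q^2; minimized at Q = 2, giving min AVC = £19. That is the shutdown price.
ATC = 490/Q + 23 - 4Q + Q^2. Setting dATC/dQ = −490/Q^2 − 4 + 2Q = 0 gives Q = 7 (since 2·7^3 − 4·7^2 = 490).
min ATC = 490/7 + 23 − 4·7 + 7^2 = £114. That is the break-even price.
Between these two prices the firm operates at a loss; above £114 it earns a profit.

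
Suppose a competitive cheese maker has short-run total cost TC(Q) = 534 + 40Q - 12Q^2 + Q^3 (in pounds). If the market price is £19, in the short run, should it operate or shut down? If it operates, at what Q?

From TC, MC = TC'(Q) = 40 - 24Q + 3Q^2 and AVC = VC/Q = 40 - 12Q + Q^2.
AVC hits its minimum where MC = AVC, at Q = 6, giving min AVC = 40 - 12·6 + 6^2 = £4.
Since P = £19 ≥ min AVC = £4, price covers variable cost and the firm should produce.
Solving P = MC: 21 - 24Q + 3Q^2 = 0 ⇒ Q = 1 or 7. On the upward-sloping branch, Q* = 7.
Check: AVC at Q = 7 is £5 ≤ P, so revenue covers variable cost.
Profit = P·Q − TC = 19·7 − 569 = -£436, a loss, but smaller than the £534 fixed cost the firm would lose by shutting down.

Produce at Q = 7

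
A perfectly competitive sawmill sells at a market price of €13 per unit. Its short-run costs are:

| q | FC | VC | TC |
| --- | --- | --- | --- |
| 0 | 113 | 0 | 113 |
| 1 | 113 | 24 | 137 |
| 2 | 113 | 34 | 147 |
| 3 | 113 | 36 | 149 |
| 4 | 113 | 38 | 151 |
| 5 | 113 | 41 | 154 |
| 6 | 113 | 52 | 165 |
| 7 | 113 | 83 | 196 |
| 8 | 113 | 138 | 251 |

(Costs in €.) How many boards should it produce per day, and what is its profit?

q = 6; profit = -€87

Profit at each row (π = 13q − TC): q=0: -113; q=1: -124; q=2: -121; q=3: -110; q=4: -99; q=5: -89; q=6: -87; q=7: -105; q=8: -147.
Profit is maximized at q = 6. AVC there is 52/6 = €8.67 ≤ P, so producing beats shutting down (which would give -€113).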